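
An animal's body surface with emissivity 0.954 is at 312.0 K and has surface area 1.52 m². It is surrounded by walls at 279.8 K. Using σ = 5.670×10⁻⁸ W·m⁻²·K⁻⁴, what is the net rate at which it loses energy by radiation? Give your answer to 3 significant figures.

Net loss ≈ 275 W

Area A = 1.52 m².
Net radiated power P_net = εσA(T⁴ − T₀⁴) = 0.954×5.670×10⁻⁸×1.52×(312.0⁴ − 279.8⁴).
T⁴ − T₀⁴ = 9.47585×10⁹ − 6.12902×10⁹ = 3.34683×10⁹ K⁴, so P_net = 275 W.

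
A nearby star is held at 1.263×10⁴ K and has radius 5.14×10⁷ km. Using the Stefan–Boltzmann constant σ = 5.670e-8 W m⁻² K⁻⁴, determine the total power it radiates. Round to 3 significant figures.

Surface area A = 4πR² = 4π(5.14×10¹⁰ m)² = 3.31998×10²² m².
P = σAT⁴ = 5.670×10⁻⁸ × 3.31998×10²² × (1.263×10⁴)⁴ = 4.79×10³¹ W.

P ≈ 4.79×10³¹ W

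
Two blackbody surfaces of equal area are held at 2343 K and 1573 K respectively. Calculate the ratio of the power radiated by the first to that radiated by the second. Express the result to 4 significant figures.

P₁/P₂ ≈ 4.922

With equal areas, P₁/P₂ = (T₁/T₂)⁴ = (2343/1573)⁴ = 4.922.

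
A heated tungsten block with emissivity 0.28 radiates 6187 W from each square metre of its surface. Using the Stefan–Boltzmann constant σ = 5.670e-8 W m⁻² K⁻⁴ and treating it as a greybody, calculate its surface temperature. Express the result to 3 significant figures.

T ≈ 790 K

I = εσT⁴, so T = (I/εσ)^(1/4) = (6187/(0.28×5.670×10⁻⁸))^(1/4) = 790 K.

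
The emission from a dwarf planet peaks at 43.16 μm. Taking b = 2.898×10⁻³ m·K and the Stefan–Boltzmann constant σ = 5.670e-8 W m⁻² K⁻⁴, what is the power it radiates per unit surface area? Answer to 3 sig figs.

I ≈ 1.15 W/m²

Wien's law: T = b/λ_max = 2.898×10⁻³/4.316×10⁻⁵ = 67.1455 K.
Then I = σT⁴ = 5.670×10⁻⁸×(67.1455)⁴ = 1.15 W/m².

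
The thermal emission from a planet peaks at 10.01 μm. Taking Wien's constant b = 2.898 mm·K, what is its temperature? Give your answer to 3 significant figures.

Wien's law gives T = b/λ_max = (2.898×10⁻³ m·K)/(1.001×10⁻⁵ m) = 290 K.

T ≈ 290 K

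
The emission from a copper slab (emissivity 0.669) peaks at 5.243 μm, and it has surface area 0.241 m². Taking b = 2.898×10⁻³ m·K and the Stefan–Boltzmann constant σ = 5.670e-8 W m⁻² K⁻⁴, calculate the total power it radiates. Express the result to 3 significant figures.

Wien's law: T = b/λ_max = 2.898×10⁻³/5.243×10⁻⁶ = 552.737 K.
Area A = 0.241 m².
Then P = εσAT⁴ = 0.669×5.670×10⁻⁸×0.241×(552.737)⁴ = 853 W.

P ≈ 853 W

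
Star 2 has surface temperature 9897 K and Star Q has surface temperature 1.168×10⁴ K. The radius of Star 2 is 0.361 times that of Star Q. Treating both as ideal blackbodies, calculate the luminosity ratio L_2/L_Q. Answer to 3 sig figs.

L ∝ R²T⁴, so L_2/L_Q = (R_2/R_Q)²(T_2/T_Q)⁴ = (0.361)² × (9897/1.168×10⁴)⁴ = 0.130321 × 0.515517 = 0.0672.

L_2/L_Q ≈ 0.0672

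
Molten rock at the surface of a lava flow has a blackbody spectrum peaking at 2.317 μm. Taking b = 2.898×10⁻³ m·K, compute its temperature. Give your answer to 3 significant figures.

T ≈ 1.25×10³ K

Wien's law gives T = b/λ_max = (2.898×10⁻³ m·K)/(2.317×10⁻⁶ m) = 1.25×10³ K.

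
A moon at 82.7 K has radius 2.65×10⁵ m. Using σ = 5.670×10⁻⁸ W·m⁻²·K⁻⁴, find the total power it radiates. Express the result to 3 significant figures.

Surface area A = 4πR² = 4π(2.65×10⁵ m)² = 8.82473×10¹¹ m².
P = σAT⁴ = 5.670×10⁻⁸ × 8.82473×10¹¹ × (82.7)⁴ = 2.34×10¹² W.

P ≈ 2.34×10¹² W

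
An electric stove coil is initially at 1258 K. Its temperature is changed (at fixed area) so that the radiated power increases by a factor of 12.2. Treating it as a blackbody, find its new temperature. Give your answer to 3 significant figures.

P ∝ T⁴, so T₂/T₁ = (P₂/P₁)^(1/4) = (12.2)^(1/4) = 1.86892.
T₂ = 1258 × 1.86892 = 2.35×10³ K.

T₂ ≈ 2.35×10³ K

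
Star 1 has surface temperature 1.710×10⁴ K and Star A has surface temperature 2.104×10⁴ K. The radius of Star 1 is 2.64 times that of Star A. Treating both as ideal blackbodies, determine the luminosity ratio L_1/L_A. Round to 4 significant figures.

L ∝ R²T⁴, so L_1/L_A = (R_1/R_A)²(T_1/T_A)⁴ = (2.64)² × (1.710×10⁴/2.104×10⁴)⁴ = 6.9696 × 0.436316 = 3.041.

L_1/L_A ≈ 3.041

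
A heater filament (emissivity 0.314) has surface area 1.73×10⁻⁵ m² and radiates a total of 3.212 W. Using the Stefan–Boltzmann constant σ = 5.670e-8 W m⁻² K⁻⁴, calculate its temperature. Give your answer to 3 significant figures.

T ≈ 1.80×10³ K

Area A = 1.73×10⁻⁵ m².
P = εσAT⁴ ⇒ T = (P/(εσA))^(1/4) = (3.212/(0.314×5.670×10⁻⁸×1.73×10⁻⁵))^(1/4) = 1.80×10³ K.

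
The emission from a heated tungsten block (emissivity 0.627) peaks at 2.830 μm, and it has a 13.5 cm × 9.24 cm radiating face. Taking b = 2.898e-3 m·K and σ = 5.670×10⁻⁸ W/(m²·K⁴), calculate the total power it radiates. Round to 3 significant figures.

Wien's law: T = b/λ_max = 2.898×10⁻³/2.830×10⁻⁶ = 1024.03 K.
Area A = 0.135 × 0.0924 = 0.012474 m².
Then P = εσAT⁴ = 0.627×5.670×10⁻⁸×0.012474×(1024.03)⁴ = 488 W.

P ≈ 488 W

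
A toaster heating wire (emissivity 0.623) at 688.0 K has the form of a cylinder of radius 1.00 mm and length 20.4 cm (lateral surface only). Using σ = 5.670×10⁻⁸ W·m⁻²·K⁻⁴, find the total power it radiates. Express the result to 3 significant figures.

P ≈ 10.1 W

Lateral area A = 2πrL = 2π×1.00×10⁻³×0.204 = 1.28177×10⁻³ m².
P = εσAT⁴ = 0.623 × 5.670×10⁻⁸ × 1.28177×10⁻³ × (688.0)⁴ = 10.1 W.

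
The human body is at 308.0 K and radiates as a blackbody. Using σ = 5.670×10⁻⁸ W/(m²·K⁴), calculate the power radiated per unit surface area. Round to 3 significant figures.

Stefan–Boltzmann: I = σT⁴ = 5.670×10⁻⁸ × (308.0)⁴ = 510 W/m².

I ≈ 510 W/m²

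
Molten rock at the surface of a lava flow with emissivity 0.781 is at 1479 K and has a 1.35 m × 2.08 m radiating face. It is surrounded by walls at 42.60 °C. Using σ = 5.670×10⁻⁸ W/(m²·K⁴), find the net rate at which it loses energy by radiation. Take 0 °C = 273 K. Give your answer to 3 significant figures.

Net loss ≈ 5.94×10⁵ W

Surroundings: T = 42.60 °C + 273 = 315.60 K.
Area A = 1.35 × 2.08 = 2.808 m².
Net radiated power P_net = εσA(T⁴ − T₀⁴) = 0.781×5.670×10⁻⁸×2.808×(1479⁴ − 315.60⁴).
T⁴ − T₀⁴ = 4.78490×10¹² − 9.92083×10⁹ = 4.77498×10¹² K⁴, so P_net = 5.94×10⁵ W.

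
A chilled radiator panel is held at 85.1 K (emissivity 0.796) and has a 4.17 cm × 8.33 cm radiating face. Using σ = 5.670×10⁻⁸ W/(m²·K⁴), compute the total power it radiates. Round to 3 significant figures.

P ≈ 8.22×10⁻³ W

Area A = 0.0417 × 0.0833 = 3.47361×10⁻³ m².
P = εσAT⁴ = 0.796 × 5.670×10⁻⁸ × 3.47361×10⁻³ × (85.1)⁴ = 8.22×10⁻³ W.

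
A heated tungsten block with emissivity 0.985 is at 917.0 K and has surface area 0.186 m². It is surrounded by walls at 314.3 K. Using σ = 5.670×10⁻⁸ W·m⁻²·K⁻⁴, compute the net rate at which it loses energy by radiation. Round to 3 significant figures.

Area A = 0.186 m².
Net radiated power P_net = εσA(T⁴ − T₀⁴) = 0.985×5.670×10⁻⁸×0.186×(917.0⁴ − 314.3⁴).
T⁴ − T₀⁴ = 7.07094×10¹¹ − 9.75838×10⁹ = 6.97336×10¹¹ K⁴, so P_net = 7.24×10³ W.

Net loss ≈ 7.24×10³ W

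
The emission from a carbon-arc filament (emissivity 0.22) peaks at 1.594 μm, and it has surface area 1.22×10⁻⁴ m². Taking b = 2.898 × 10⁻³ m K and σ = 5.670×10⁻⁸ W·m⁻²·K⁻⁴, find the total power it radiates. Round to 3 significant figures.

Wien's law: T = b/λ_max = 2.898×10⁻³/1.594×10⁻⁶ = 1818.07 K.
Area A = 1.22×10⁻⁴ m².
Then P = εσAT⁴ = 0.22×5.670×10⁻⁸×1.22×10⁻⁴×(1818.07)⁴ = 16.6 W.

P ≈ 16.6 W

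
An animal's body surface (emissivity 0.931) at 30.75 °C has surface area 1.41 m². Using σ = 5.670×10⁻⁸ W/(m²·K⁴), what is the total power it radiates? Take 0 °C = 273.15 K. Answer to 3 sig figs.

T = 30.75 °C + 273.15 = 303.90 K.
Area A = 1.41 m².
P = εσAT⁴ = 0.931 × 5.670×10⁻⁸ × 1.41 × (303.90)⁴ = 635 W.

P ≈ 635 W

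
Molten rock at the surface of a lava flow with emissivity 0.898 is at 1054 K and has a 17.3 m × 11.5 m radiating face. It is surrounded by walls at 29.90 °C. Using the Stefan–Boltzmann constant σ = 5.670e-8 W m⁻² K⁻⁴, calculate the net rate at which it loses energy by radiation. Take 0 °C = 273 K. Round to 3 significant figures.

Net loss ≈ 1.24×10⁷ W

Surroundings: T = 29.90 °C + 273 = 302.90 K.
Area A = 17.3 × 11.5 = 198.95 m².
Net radiated power P_net = εσA(T⁴ − T₀⁴) = 0.898×5.670×10⁻⁸×198.95×(1054⁴ − 302.90⁴).
T⁴ − T₀⁴ = 1.23413×10¹² − 8.41777×10⁹ = 1.22571×10¹² K⁴, so P_net = 1.24×10⁷ W.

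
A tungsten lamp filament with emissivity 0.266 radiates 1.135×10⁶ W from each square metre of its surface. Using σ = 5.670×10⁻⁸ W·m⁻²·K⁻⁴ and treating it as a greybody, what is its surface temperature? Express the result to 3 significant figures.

I = εσT⁴, so T = (I/εσ)^(1/4) = (1.135×10⁶/(0.266×5.670×10⁻⁸))^(1/4) = 2.95×10³ K.

T ≈ 2.95×10³ K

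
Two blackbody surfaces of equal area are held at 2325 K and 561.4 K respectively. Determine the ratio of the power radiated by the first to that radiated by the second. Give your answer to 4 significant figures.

With equal areas, P₁/P₂ = (T₁/T₂)⁴ = (2325/561.4)⁴ = 294.2.

P₁/P₂ ≈ 294.2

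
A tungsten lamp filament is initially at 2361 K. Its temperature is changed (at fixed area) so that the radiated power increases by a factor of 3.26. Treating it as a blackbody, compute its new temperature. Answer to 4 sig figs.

P ∝ T⁴, so T₂/T₁ = (P₂/P₁)^(1/4) = (3.26)^(1/4) = 1.34371.
T₂ = 2361 × 1.34371 = 3172 K.

T₂ ≈ 3172 K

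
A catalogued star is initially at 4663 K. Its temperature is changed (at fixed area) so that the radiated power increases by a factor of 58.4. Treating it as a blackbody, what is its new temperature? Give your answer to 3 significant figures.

P ∝ T⁴, so T₂/T₁ = (P₂/P₁)^(1/4) = (58.4)^(1/4) = 2.76441.
T₂ = 4663 × 2.76441 = 1.29×10⁴ K.

T₂ ≈ 1.29×10⁴ K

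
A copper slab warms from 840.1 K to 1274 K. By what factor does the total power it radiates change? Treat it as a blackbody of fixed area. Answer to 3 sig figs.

P ∝ T⁴, so P₂/P₁ = (T₂/T₁)⁴ = (1274/840.1)⁴ = (1.51649)⁴ = 5.29.

P₂/P₁ ≈ 5.29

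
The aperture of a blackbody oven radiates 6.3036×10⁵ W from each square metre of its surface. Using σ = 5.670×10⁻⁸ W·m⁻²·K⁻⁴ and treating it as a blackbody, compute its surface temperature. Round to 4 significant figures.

I = σT⁴, so T = (I/σ)^(1/4) = (6.3036×10⁵/(5.670×10⁻⁸))^(1/4) = 1826 K.

T ≈ 1826 K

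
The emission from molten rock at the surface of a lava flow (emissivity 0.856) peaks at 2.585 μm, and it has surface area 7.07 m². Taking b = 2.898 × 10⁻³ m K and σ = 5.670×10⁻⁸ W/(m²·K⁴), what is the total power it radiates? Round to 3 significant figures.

Wien's law: T = b/λ_max = 2.898×10⁻³/2.585×10⁻⁶ = 1121.08 K.
Area A = 7.07 m².
Then P = εσAT⁴ = 0.856×5.670×10⁻⁸×7.07×(1121.08)⁴ = 5.42×10⁵ W.

P ≈ 5.42×10⁵ W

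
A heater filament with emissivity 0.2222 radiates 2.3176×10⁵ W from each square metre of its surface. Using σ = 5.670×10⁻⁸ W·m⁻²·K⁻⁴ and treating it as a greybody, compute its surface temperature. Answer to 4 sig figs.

I = εσT⁴, so T = (I/εσ)^(1/4) = (2.3176×10⁵/(0.2222×5.670×10⁻⁸))^(1/4) = 2071 K.

T ≈ 2071 K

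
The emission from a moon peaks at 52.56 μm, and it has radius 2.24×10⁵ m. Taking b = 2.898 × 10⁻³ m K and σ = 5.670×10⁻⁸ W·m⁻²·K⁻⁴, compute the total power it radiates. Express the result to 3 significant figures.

P ≈ 3.30×10¹¹ W

Wien's law: T = b/λ_max = 2.898×10⁻³/5.256×10⁻⁵ = 55.1370 K.
Surface area A = 4πR² = 4π(2.24×10⁵ m)² = 6.30530×10¹¹ m².
Then P = σAT⁴ = 5.670×10⁻⁸×6.30530×10¹¹×(55.1370)⁴ = 3.30×10¹¹ W.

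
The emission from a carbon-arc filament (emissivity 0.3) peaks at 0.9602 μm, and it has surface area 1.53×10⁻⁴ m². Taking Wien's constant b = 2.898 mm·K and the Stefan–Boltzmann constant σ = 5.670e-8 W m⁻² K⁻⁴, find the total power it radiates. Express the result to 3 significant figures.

Wien's law: T = b/λ_max = 2.898×10⁻³/9.602×10⁻⁷ = 3018.12 K.
Area A = 1.53×10⁻⁴ m².
Then P = εσAT⁴ = 0.3×5.670×10⁻⁸×1.53×10⁻⁴×(3018.12)⁴ = 216 W.

P ≈ 216 W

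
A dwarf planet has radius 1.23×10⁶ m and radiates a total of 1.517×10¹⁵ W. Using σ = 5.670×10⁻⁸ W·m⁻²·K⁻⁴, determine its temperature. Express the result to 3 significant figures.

Surface area A = 4πR² = 4π(1.23×10⁶ m)² = 1.90117×10¹³ m².
P = σAT⁴ ⇒ T = (P/(σA))^(1/4) = (1.517×10¹⁵/(5.670×10⁻⁸×1.90117×10¹³))^(1/4) = 194 K.

T ≈ 194 K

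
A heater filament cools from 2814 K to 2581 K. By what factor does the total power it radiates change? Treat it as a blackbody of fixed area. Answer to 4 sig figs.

P ∝ T⁴, so P₂/P₁ = (T₂/T₁)⁴ = (2581/2814)⁴ = (0.917200)⁴ = 0.7077.

P₂/P₁ ≈ 0.7077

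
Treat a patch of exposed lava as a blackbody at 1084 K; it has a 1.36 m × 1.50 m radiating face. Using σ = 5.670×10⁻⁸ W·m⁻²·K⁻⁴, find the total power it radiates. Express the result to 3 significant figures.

P ≈ 1.60×10⁵ W

Area A = 1.36 × 1.50 = 2.04 m².
P = σAT⁴ = 5.670×10⁻⁸ × 2.04 × (1084)⁴ = 1.60×10⁵ W.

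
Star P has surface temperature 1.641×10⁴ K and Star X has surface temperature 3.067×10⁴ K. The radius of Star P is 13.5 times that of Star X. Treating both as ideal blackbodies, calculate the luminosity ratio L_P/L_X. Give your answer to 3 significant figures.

L ∝ R²T⁴, so L_P/L_X = (R_P/R_X)²(T_P/T_X)⁴ = (13.5)² × (1.641×10⁴/3.067×10⁴)⁴ = 182.25 × 0.0819557 = 14.9.

L_P/L_X ≈ 14.9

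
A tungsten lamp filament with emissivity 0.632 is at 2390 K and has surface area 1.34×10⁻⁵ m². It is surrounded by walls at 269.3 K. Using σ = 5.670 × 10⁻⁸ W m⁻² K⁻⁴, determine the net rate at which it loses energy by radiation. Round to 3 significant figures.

Net loss ≈ 15.7 W

Area A = 1.34×10⁻⁵ m².
Net radiated power P_net = εσA(T⁴ − T₀⁴) = 0.632×5.670×10⁻⁸×1.34×10⁻⁵×(2390⁴ − 269.3⁴).
T⁴ − T₀⁴ = 3.26281×10¹³ − 5.25951×10⁹ = 3.26228×10¹³ K⁴, so P_net = 15.7 W.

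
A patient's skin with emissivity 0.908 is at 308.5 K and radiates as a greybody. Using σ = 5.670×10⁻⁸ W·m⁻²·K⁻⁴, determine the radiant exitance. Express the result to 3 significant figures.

I ≈ 466 W/m²

Stefan–Boltzmann: I = εσT⁴ = 0.908 × 5.670×10⁻⁸ × (308.5)⁴ = 466 W/m².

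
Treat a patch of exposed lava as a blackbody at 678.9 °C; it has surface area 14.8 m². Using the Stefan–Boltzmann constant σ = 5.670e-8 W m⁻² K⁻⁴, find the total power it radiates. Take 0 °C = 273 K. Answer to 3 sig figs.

P ≈ 6.89×10⁵ W

T = 678.9 °C + 273 = 951.9 K.
Area A = 14.8 m².
P = σAT⁴ = 5.670×10⁻⁸ × 14.8 × (951.9)⁴ = 6.89×10⁵ W.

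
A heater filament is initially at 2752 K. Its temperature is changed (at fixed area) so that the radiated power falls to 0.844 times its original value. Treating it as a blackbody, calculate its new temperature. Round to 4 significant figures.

T₂ ≈ 2638 K

P ∝ T⁴, so T₂/T₁ = (P₂/P₁)^(1/4) = (0.844)^(1/4) = 0.958486.
T₂ = 2752 × 0.958486 = 2638 K.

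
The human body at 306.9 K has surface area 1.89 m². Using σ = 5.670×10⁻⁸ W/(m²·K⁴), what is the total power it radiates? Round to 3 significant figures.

Area A = 1.89 m².
P = σAT⁴ = 5.670×10⁻⁸ × 1.89 × (306.9)⁴ = 951 W.

P ≈ 951 W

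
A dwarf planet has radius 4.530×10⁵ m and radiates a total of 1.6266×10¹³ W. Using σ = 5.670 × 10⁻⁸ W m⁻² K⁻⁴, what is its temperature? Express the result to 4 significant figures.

T ≈ 102.7 K

Surface area A = 4πR² = 4π(4.530×10⁵ m)² = 2.57873×10¹² m².
P = σAT⁴ ⇒ T = (P/(σA))^(1/4) = (1.6266×10¹³/(5.670×10⁻⁸×2.57873×10¹²))^(1/4) = 102.7 K.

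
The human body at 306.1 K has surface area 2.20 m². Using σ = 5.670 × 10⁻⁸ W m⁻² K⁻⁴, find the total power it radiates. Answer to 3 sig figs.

Area A = 2.20 m².
P = σAT⁴ = 5.670×10⁻⁸ × 2.20 × (306.1)⁴ = 1.10×10³ W.

P ≈ 1.10×10³ W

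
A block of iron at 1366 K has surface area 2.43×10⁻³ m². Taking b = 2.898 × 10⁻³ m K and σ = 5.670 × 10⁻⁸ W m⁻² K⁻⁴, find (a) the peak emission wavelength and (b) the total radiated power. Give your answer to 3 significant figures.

(a) λ_max = b/T = 2.898×10⁻³/1366 = 2.122×10⁻⁶ m = 2.12 μm.
Area A = 2.43×10⁻³ m².
(b) P = σAT⁴ = 5.670×10⁻⁸×2.43×10⁻³×(1366)⁴ = 480 W.

λ_max ≈ 2.12 μm; P ≈ 480 W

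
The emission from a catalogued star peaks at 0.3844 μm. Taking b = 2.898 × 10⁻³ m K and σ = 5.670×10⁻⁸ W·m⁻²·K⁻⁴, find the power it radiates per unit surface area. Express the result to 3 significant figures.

I ≈ 1.83×10⁸ W/m²

Wien's law: T = b/λ_max = 2.898×10⁻³/3.844×10⁻⁷ = 7539.02 K.
Then I = σT⁴ = 5.670×10⁻⁸×(7539.02)⁴ = 1.83×10⁸ W/m².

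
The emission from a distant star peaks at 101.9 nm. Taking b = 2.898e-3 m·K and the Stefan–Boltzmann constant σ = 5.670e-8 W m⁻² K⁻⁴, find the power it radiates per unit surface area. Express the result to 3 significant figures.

I ≈ 3.71×10¹⁰ W/m²

Wien's law: T = b/λ_max = 2.898×10⁻³/1.019×10⁻⁷ = 28439.6 K.
Then I = σT⁴ = 5.670×10⁻⁸×(28439.6)⁴ = 3.71×10¹⁰ W/m².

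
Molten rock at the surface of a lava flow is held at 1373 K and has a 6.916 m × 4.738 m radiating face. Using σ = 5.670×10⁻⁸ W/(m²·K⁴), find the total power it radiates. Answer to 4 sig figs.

P ≈ 6.603×10⁶ W

Area A = 6.916 × 4.738 = 32.768 m².
P = σAT⁴ = 5.670×10⁻⁸ × 32.768 × (1373)⁴ = 6.603×10⁶ W.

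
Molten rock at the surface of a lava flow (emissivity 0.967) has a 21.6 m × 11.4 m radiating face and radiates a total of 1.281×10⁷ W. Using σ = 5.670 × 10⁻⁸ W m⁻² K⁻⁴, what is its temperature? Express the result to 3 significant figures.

T ≈ 987 K

Area A = 21.6 × 11.4 = 246.24 m².
P = εσAT⁴ ⇒ T = (P/(εσA))^(1/4) = (1.281×10⁷/(0.967×5.670×10⁻⁸×246.24))^(1/4) = 987 K.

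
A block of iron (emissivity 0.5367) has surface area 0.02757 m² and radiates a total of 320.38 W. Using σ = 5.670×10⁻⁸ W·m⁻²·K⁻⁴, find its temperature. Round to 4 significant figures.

T ≈ 786.1 K

Area A = 0.02757 m².
P = εσAT⁴ ⇒ T = (P/(εσA))^(1/4) = (320.38/(0.5367×5.670×10⁻⁸×0.02757))^(1/4) = 786.1 K.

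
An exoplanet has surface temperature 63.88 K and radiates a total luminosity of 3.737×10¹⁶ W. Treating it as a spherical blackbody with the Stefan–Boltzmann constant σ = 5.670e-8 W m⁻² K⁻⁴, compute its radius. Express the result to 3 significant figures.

R ≈ 5.61×10⁷ m

L = 4πR²σT⁴ ⇒ R = √(L/(4πσT⁴)).
σT⁴ = 0.944154 W/m², so R = √(3.737×10¹⁶/(4π×0.944154)) = 5.61×10⁷ m.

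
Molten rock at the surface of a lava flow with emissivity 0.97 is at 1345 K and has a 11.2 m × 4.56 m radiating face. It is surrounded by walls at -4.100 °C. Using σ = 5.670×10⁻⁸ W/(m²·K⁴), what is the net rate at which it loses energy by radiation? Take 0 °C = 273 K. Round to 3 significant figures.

Net loss ≈ 9.18×10⁶ W

Surroundings: T = -4.100 °C + 273 = 268.900 K.
Area A = 11.2 × 4.56 = 51.072 m².
Net radiated power P_net = εσA(T⁴ − T₀⁴) = 0.97×5.670×10⁻⁸×51.072×(1345⁴ − 268.900⁴).
T⁴ − T₀⁴ = 3.27257×10¹² − 5.22833×10⁹ = 3.26734×10¹² K⁴, so P_net = 9.18×10⁶ W.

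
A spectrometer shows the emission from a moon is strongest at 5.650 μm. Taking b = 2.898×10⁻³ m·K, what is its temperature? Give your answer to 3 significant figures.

T ≈ 513 K

Wien's law gives T = b/λ_max = (2.898×10⁻³ m·K)/(5.650×10⁻⁶ m) = 513 K.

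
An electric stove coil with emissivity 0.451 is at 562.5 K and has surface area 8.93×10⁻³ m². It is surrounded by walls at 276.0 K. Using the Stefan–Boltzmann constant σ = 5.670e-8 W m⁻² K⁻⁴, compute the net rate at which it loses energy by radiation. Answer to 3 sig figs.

Net loss ≈ 21.5 W

Area A = 8.93×10⁻³ m².
Net radiated power P_net = εσA(T⁴ − T₀⁴) = 0.451×5.670×10⁻⁸×8.93×10⁻³×(562.5⁴ − 276.0⁴).
T⁴ − T₀⁴ = 1.00113×10¹¹ − 5.80278×10⁹ = 9.43102×10¹⁰ K⁴, so P_net = 21.5 W.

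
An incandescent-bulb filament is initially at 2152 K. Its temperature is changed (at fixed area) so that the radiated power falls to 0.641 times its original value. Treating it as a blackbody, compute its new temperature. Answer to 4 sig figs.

T₂ ≈ 1926 K

P ∝ T⁴, so T₂/T₁ = (P₂/P₁)^(1/4) = (0.641)^(1/4) = 0.894776.
T₂ = 2152 × 0.894776 = 1926 K.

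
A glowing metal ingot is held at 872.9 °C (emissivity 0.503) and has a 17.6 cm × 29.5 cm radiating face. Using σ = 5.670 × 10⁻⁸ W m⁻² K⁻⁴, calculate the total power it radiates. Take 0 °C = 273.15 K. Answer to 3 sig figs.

T = 872.9 °C + 273.15 = 1146.05 K.
Area A = 0.176 × 0.295 = 0.05192 m².
P = εσAT⁴ = 0.503 × 5.670×10⁻⁸ × 0.05192 × (1146.05)⁴ = 2.55×10³ W.

P ≈ 2.55×10³ W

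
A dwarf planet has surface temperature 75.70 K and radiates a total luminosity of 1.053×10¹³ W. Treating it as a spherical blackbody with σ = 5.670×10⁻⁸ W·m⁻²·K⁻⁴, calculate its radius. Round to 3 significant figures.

R ≈ 6.71×10⁵ m

L = 4πR²σT⁴ ⇒ R = √(L/(4πσT⁴)).
σT⁴ = 1.86194 W/m², so R = √(1.053×10¹³/(4π×1.86194)) = 6.71×10⁵ m.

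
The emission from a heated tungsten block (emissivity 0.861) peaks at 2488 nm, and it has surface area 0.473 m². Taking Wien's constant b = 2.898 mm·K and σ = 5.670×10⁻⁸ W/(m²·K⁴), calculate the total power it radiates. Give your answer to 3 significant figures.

Wien's law: T = b/λ_max = 2.898×10⁻³/2.488×10⁻⁶ = 1164.79 K.
Area A = 0.473 m².
Then P = εσAT⁴ = 0.861×5.670×10⁻⁸×0.473×(1164.79)⁴ = 4.25×10⁴ W.

P ≈ 4.25×10⁴ W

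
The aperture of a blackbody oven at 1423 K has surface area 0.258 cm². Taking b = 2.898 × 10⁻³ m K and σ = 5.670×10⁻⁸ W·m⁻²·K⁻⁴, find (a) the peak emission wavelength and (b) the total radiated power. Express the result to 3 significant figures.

λ_max ≈ 2.04 μm; P ≈ 6.00 W

(a) λ_max = b/T = 2.898×10⁻³/1423 = 2.037×10⁻⁶ m = 2.04 μm.
Area A = 0.258 cm² = 2.58×10⁻⁵ m².
(b) P = σAT⁴ = 5.670×10⁻⁸×2.58×10⁻⁵×(1423)⁴ = 6.00 W.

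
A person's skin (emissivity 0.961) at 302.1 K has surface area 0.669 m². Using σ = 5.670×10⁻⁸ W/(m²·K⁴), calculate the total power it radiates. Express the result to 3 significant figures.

Area A = 0.669 m².
P = εσAT⁴ = 0.961 × 5.670×10⁻⁸ × 0.669 × (302.1)⁴ = 304 W.

P ≈ 304 W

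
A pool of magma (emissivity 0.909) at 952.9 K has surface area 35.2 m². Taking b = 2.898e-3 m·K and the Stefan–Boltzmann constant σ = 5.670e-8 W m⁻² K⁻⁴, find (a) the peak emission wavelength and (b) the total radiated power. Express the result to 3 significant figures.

(a) λ_max = b/T = 2.898×10⁻³/952.9 = 3.041×10⁻⁶ m = 3.04 μm.
Area A = 35.2 m².
(b) P = εσAT⁴ = 0.909×5.670×10⁻⁸×35.2×(952.9)⁴ = 1.50×10⁶ W.

λ_max ≈ 3.04 μm; P ≈ 1.50×10⁶ W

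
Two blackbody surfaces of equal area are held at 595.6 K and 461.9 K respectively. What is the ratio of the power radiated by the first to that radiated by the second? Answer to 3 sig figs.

P₁/P₂ ≈ 2.76

With equal areas, P₁/P₂ = (T₁/T₂)⁴ = (595.6/461.9)⁴ = 2.76.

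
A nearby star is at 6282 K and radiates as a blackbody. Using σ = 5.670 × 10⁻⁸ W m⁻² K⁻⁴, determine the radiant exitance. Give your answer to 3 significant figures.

Stefan–Boltzmann: I = σT⁴ = 5.670×10⁻⁸ × (6282)⁴ = 8.83×10⁷ W/m².

I ≈ 8.83×10⁷ W/m²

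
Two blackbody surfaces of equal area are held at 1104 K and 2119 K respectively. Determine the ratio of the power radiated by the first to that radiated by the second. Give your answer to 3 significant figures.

With equal areas, P₁/P₂ = (T₁/T₂)⁴ = (1104/2119)⁴ = 0.0737.

P₁/P₂ ≈ 0.0737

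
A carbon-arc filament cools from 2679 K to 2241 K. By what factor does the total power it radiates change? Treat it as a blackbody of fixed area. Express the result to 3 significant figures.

P ∝ T⁴, so P₂/P₁ = (T₂/T₁)⁴ = (2241/2679)⁴ = (0.836506)⁴ = 0.490.

P₂/P₁ ≈ 0.490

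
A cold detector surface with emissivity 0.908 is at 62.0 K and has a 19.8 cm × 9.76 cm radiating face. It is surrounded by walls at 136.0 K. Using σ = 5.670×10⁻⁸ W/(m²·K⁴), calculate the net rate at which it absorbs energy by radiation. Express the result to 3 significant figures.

Net gain ≈ 0.326 W

Area A = 0.198 × 0.0976 = 0.0193248 m².
Net radiated power P_net = εσA(T⁴ − T₀⁴) = 0.908×5.670×10⁻⁸×0.0193248×(62.0⁴ − 136.0⁴).
T⁴ − T₀⁴ = 1.47763×10⁷ − 3.42102×10⁸ = -3.27326×10⁸ K⁴, so P_net = -0.326 W — negative, meaning a net gain of 0.326 W.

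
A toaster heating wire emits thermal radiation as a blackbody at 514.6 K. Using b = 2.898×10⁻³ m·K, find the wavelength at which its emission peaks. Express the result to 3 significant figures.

λ_max ≈ 5.63 μm

Wien's displacement law: λ_max = b/T = (2.898×10⁻³ m·K)/(514.6 K) = 5.632×10⁻⁶ m.
That is 5.63 μm, in the infrared range.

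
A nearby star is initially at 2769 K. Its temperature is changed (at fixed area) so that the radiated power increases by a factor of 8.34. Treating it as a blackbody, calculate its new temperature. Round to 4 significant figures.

T₂ ≈ 4706 K

P ∝ T⁴, so T₂/T₁ = (P₂/P₁)^(1/4) = (8.34)^(1/4) = 1.69938.
T₂ = 2769 × 1.69938 = 4706 K.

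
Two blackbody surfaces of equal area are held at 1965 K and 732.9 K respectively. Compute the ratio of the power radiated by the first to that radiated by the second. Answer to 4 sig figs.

P₁/P₂ ≈ 51.67

With equal areas, P₁/P₂ = (T₁/T₂)⁴ = (1965/732.9)⁴ = 51.67.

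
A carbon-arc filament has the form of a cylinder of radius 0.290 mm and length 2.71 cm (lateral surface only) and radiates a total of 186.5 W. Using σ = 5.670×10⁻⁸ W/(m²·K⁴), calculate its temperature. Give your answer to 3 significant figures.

T ≈ 2.86×10³ K

Lateral area A = 2πrL = 2π×2.90×10⁻⁴×0.0271 = 4.93796×10⁻⁵ m².
P = σAT⁴ ⇒ T = (P/(σA))^(1/4) = (186.5/(5.670×10⁻⁸×4.93796×10⁻⁵))^(1/4) = 2.86×10³ K.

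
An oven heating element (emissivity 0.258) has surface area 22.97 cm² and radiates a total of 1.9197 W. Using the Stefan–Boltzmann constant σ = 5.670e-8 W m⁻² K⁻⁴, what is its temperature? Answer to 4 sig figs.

Area A = 22.97 cm² = 2.297×10⁻³ m².
P = εσAT⁴ ⇒ T = (P/(εσA))^(1/4) = (1.9197/(0.258×5.670×10⁻⁸×2.297×10⁻³))^(1/4) = 488.9 K.

T ≈ 488.9 K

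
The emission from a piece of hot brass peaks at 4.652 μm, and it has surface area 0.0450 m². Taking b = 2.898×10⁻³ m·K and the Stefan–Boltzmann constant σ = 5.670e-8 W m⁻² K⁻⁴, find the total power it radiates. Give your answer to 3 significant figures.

P ≈ 384 W

Wien's law: T = b/λ_max = 2.898×10⁻³/4.652×10⁻⁶ = 622.958 K.
Area A = 0.0450 m².
Then P = σAT⁴ = 5.670×10⁻⁸×0.0450×(622.958)⁴ = 384 W.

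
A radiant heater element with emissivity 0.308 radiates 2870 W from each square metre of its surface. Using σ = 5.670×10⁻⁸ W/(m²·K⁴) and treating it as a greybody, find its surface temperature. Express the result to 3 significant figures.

I = εσT⁴, so T = (I/εσ)^(1/4) = (2870/(0.308×5.670×10⁻⁸))^(1/4) = 637 K.

T ≈ 637 K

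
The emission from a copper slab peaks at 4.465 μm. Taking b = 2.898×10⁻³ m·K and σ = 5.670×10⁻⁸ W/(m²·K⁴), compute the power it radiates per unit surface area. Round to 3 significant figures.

I ≈ 1.01×10⁴ W/m²

Wien's law: T = b/λ_max = 2.898×10⁻³/4.465×10⁻⁶ = 649.048 K.
Then I = σT⁴ = 5.670×10⁻⁸×(649.048)⁴ = 1.01×10⁴ W/m².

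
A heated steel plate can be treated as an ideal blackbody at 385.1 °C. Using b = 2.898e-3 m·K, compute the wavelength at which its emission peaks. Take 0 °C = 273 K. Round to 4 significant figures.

T = 385.1 °C + 273 = 658.1 K.
Wien's displacement law: λ_max = b/T = (2.898×10⁻³ m·K)/(658.1 K) = 4.4036×10⁻⁶ m.
That is 4.404 μm, in the infrared range.

λ_max ≈ 4.404 μm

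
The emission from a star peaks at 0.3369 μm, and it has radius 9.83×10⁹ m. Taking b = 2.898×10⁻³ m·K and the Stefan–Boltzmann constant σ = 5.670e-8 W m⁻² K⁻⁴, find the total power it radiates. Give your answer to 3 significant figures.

Wien's law: T = b/λ_max = 2.898×10⁻³/3.369×10⁻⁷ = 8601.96 K.
Surface area A = 4πR² = 4π(9.83×10⁹ m)² = 1.21427×10²¹ m².
Then P = σAT⁴ = 5.670×10⁻⁸×1.21427×10²¹×(8601.96)⁴ = 3.77×10²⁹ W.

P ≈ 3.77×10²⁹ W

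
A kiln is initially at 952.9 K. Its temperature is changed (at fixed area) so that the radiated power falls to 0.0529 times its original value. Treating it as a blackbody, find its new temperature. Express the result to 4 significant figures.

P ∝ T⁴, so T₂/T₁ = (P₂/P₁)^(1/4) = (0.0529)^(1/4) = 0.479583.
T₂ = 952.9 × 0.479583 = 457.0 K.

T₂ ≈ 457.0 K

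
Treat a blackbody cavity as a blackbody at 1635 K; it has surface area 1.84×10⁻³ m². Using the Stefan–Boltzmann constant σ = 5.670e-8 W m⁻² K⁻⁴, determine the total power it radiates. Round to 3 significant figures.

P ≈ 746 W

Area A = 1.84×10⁻³ m².
P = σAT⁴ = 5.670×10⁻⁸ × 1.84×10⁻³ × (1635)⁴ = 746 W.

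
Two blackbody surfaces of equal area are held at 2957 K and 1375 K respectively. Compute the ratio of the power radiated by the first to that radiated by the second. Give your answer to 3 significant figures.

With equal areas, P₁/P₂ = (T₁/T₂)⁴ = (2957/1375)⁴ = 21.4.

P₁/P₂ ≈ 21.4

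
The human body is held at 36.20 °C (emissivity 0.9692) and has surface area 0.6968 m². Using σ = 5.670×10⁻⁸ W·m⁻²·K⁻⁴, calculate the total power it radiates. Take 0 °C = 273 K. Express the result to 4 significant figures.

T = 36.20 °C + 273 = 309.20 K.
Area A = 0.6968 m².
P = εσAT⁴ = 0.9692 × 5.670×10⁻⁸ × 0.6968 × (309.20)⁴ = 350.0 W.

P ≈ 350.0 W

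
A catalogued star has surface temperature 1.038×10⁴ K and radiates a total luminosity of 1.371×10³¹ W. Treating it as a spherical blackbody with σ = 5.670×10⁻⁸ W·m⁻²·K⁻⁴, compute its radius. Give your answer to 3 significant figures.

R ≈ 4.07×10¹⁰ m

L = 4πR²σT⁴ ⇒ R = √(L/(4πσT⁴)).
σT⁴ = 6.58222×10⁸ W/m², so R = √(1.371×10³¹/(4π×6.58222×10⁸)) = 4.07×10¹⁰ m.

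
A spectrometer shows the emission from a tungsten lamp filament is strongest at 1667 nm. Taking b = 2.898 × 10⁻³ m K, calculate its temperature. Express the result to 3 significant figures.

T ≈ 1.74×10³ K

Wien's law gives T = b/λ_max = (2.898×10⁻³ m·K)/(1.667×10⁻⁶ m) = 1.74×10³ K.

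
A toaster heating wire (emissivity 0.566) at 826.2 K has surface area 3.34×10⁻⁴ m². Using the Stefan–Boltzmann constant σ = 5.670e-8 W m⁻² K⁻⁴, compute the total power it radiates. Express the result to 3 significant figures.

P ≈ 4.99 W

Area A = 3.34×10⁻⁴ m².
P = εσAT⁴ = 0.566 × 5.670×10⁻⁸ × 3.34×10⁻⁴ × (826.2)⁴ = 4.99 W.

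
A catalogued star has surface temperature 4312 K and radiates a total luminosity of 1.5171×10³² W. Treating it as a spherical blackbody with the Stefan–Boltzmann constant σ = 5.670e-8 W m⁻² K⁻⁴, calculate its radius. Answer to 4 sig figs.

R ≈ 7.848×10¹¹ m

L = 4πR²σT⁴ ⇒ R = √(L/(4πσT⁴)).
σT⁴ = 1.96019×10⁷ W/m², so R = √(1.5171×10³²/(4π×1.96019×10⁷)) = 7.848×10¹¹ m.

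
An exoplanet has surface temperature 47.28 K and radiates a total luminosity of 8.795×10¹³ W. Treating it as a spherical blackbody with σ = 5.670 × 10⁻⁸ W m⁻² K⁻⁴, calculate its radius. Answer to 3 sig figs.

R ≈ 4.97×10⁶ m

L = 4πR²σT⁴ ⇒ R = √(L/(4πσT⁴)).
σT⁴ = 0.283330 W/m², so R = √(8.795×10¹³/(4π×0.283330)) = 4.97×10⁶ m.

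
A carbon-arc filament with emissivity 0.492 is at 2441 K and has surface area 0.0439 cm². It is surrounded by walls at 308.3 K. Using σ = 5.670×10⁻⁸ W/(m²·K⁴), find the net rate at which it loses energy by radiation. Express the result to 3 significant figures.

Net loss ≈ 4.35 W

Area A = 0.0439 cm² = 4.39×10⁻⁶ m².
Net radiated power P_net = εσA(T⁴ − T₀⁴) = 0.492×5.670×10⁻⁸×4.39×10⁻⁶×(2441⁴ − 308.3⁴).
T⁴ − T₀⁴ = 3.55035×10¹³ − 9.03429×10⁹ = 3.54945×10¹³ K⁴, so P_net = 4.35 W.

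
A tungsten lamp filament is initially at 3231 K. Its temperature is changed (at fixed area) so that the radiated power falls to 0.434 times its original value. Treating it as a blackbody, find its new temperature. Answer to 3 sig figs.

T₂ ≈ 2.62×10³ K

P ∝ T⁴, so T₂/T₁ = (P₂/P₁)^(1/4) = (0.434)^(1/4) = 0.811657.
T₂ = 3231 × 0.811657 = 2.62×10³ K.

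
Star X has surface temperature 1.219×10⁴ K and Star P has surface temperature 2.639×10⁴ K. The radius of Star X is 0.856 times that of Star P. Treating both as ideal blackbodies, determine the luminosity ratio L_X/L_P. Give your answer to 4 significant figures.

L_X/L_P ≈ 0.03336

L ∝ R²T⁴, so L_X/L_P = (R_X/R_P)²(T_X/T_P)⁴ = (0.856)² × (1.219×10⁴/2.639×10⁴)⁴ = 0.732736 × 0.0455258 = 0.03336.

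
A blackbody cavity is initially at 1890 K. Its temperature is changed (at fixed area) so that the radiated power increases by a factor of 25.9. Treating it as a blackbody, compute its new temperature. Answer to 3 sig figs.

T₂ ≈ 4.26×10³ K

P ∝ T⁴, so T₂/T₁ = (P₂/P₁)^(1/4) = (25.9)^(1/4) = 2.25593.
T₂ = 1890 × 2.25593 = 4.26×10³ K.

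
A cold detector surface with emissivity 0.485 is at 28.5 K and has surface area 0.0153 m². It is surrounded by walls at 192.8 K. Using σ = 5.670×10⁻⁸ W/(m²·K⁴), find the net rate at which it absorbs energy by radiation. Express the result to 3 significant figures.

Net gain ≈ 0.581 W

Area A = 0.0153 m².
Net radiated power P_net = εσA(T⁴ − T₀⁴) = 0.485×5.670×10⁻⁸×0.0153×(28.5⁴ − 192.8⁴).
T⁴ − T₀⁴ = 6.59750×10⁵ − 1.38175×10⁹ = -1.38109×10⁹ K⁴, so P_net = -0.581 W — negative, meaning a net gain of 0.581 W.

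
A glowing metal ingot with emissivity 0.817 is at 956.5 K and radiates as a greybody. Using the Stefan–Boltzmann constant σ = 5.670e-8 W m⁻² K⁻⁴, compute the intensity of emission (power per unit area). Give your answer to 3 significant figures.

I ≈ 3.88×10⁴ W/m²

Stefan–Boltzmann: I = εσT⁴ = 0.817 × 5.670×10⁻⁸ × (956.5)⁴ = 3.88×10⁴ W/m².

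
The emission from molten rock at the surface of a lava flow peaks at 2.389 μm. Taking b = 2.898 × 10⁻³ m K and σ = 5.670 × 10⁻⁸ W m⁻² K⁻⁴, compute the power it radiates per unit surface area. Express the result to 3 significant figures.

I ≈ 1.23×10⁵ W/m²

Wien's law: T = b/λ_max = 2.898×10⁻³/2.389×10⁻⁶ = 1213.06 K.
Then I = σT⁴ = 5.670×10⁻⁸×(1213.06)⁴ = 1.23×10⁵ W/m².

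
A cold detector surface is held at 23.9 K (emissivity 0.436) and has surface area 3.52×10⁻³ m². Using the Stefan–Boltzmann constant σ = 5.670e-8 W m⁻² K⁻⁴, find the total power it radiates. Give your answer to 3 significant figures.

Area A = 3.52×10⁻³ m².
P = εσAT⁴ = 0.436 × 5.670×10⁻⁸ × 3.52×10⁻³ × (23.9)⁴ = 2.84×10⁻⁵ W.

P ≈ 2.84×10⁻⁵ W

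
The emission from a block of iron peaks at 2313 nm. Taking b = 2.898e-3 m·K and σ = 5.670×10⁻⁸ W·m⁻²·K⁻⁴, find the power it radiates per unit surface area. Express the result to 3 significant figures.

I ≈ 1.40×10⁵ W/m²

Wien's law: T = b/λ_max = 2.898×10⁻³/2.313×10⁻⁶ = 1252.92 K.
Then I = σT⁴ = 5.670×10⁻⁸×(1252.92)⁴ = 1.40×10⁵ W/m².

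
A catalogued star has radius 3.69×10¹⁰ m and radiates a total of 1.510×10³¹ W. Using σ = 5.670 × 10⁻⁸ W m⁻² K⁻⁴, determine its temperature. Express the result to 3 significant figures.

Surface area A = 4πR² = 4π(3.69×10¹⁰ m)² = 1.71105×10²² m².
P = σAT⁴ ⇒ T = (P/(σA))^(1/4) = (1.510×10³¹/(5.670×10⁻⁸×1.71105×10²²))^(1/4) = 1.12×10⁴ K.

T ≈ 1.12×10⁴ K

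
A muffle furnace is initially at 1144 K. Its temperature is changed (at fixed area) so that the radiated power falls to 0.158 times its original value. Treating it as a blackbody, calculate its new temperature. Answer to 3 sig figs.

T₂ ≈ 721 K

P ∝ T⁴, so T₂/T₁ = (P₂/P₁)^(1/4) = (0.158)^(1/4) = 0.630470.
T₂ = 1144 × 0.630470 = 721 K.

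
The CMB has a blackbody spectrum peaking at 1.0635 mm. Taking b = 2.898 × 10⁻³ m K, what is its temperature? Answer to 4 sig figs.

T ≈ 2.725 K

Wien's law gives T = b/λ_max = (2.898×10⁻³ m·K)/(1.0635×10⁻³ m) = 2.725 K.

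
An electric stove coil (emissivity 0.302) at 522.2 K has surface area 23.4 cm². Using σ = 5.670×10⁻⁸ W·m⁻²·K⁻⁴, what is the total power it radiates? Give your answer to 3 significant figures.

Area A = 23.4 cm² = 2.34×10⁻³ m².
P = εσAT⁴ = 0.302 × 5.670×10⁻⁸ × 2.34×10⁻³ × (522.2)⁴ = 2.98 W.

P ≈ 2.98 W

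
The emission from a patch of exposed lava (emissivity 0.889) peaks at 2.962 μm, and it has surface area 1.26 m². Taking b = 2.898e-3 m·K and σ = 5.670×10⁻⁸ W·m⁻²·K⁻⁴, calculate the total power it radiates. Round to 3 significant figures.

P ≈ 5.82×10⁴ W

Wien's law: T = b/λ_max = 2.898×10⁻³/2.962×10⁻⁶ = 978.393 K.
Area A = 1.26 m².
Then P = εσAT⁴ = 0.889×5.670×10⁻⁸×1.26×(978.393)⁴ = 5.82×10⁴ W.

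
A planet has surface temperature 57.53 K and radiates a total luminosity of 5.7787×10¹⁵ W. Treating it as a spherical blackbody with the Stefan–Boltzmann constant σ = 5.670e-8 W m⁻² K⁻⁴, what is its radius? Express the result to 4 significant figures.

L = 4πR²σT⁴ ⇒ R = √(L/(4πσT⁴)).
σT⁴ = 0.621099 W/m², so R = √(5.7787×10¹⁵/(4π×0.621099)) = 2.721×10⁷ m.

R ≈ 2.721×10⁷ m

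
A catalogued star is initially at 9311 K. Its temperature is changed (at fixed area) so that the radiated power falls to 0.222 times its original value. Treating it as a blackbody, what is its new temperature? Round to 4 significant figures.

P ∝ T⁴, so T₂/T₁ = (P₂/P₁)^(1/4) = (0.222)^(1/4) = 0.686417.
T₂ = 9311 × 0.686417 = 6391 K.

T₂ ≈ 6391 K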